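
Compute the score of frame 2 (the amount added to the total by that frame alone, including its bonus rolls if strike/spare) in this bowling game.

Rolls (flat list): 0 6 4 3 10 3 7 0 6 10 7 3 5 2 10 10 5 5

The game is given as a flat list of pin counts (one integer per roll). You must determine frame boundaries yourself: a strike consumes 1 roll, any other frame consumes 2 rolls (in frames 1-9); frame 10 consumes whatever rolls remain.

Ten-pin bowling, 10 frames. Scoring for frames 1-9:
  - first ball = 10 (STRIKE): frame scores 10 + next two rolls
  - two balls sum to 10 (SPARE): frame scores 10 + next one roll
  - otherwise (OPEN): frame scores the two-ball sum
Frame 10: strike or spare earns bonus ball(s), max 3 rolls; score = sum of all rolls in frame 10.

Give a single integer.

Answer: 7

Derivation:
Frame 1: OPEN (0+6=6). Cumulative: 6
Frame 2: OPEN (4+3=7). Cumulative: 13
Frame 3: STRIKE. 10 + next two rolls (3+7) = 20. Cumulative: 33
Frame 4: SPARE (3+7=10). 10 + next roll (0) = 10. Cumulative: 43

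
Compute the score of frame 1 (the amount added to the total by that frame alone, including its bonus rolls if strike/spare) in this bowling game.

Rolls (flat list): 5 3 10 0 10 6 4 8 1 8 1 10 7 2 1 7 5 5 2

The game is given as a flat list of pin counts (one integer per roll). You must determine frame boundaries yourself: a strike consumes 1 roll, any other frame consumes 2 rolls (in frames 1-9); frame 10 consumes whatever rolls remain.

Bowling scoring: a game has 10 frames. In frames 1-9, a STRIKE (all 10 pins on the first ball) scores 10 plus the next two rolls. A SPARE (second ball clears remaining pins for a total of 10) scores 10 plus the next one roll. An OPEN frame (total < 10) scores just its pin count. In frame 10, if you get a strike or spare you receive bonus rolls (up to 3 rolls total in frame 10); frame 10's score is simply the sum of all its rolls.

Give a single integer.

Answer: 8

Derivation:
Frame 1: OPEN (5+3=8). Cumulative: 8
Frame 2: STRIKE. 10 + next two rolls (0+10) = 20. Cumulative: 28
Frame 3: SPARE (0+10=10). 10 + next roll (6) = 16. Cumulative: 44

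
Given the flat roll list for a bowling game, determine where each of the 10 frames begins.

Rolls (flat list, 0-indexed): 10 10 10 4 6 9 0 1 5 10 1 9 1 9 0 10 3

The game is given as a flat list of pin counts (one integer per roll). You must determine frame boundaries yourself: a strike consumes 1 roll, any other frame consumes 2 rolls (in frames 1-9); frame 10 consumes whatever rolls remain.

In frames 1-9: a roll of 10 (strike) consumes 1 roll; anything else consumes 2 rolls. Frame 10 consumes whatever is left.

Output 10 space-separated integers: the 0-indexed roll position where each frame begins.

Frame 1 starts at roll index 0: roll=10 (strike), consumes 1 roll
Frame 2 starts at roll index 1: roll=10 (strike), consumes 1 roll
Frame 3 starts at roll index 2: roll=10 (strike), consumes 1 roll
Frame 4 starts at roll index 3: rolls=4,6 (sum=10), consumes 2 rolls
Frame 5 starts at roll index 5: rolls=9,0 (sum=9), consumes 2 rolls
Frame 6 starts at roll index 7: rolls=1,5 (sum=6), consumes 2 rolls
Frame 7 starts at roll index 9: roll=10 (strike), consumes 1 roll
Frame 8 starts at roll index 10: rolls=1,9 (sum=10), consumes 2 rolls
Frame 9 starts at roll index 12: rolls=1,9 (sum=10), consumes 2 rolls
Frame 10 starts at roll index 14: 3 remaining rolls

Answer: 0 1 2 3 5 7 9 10 12 14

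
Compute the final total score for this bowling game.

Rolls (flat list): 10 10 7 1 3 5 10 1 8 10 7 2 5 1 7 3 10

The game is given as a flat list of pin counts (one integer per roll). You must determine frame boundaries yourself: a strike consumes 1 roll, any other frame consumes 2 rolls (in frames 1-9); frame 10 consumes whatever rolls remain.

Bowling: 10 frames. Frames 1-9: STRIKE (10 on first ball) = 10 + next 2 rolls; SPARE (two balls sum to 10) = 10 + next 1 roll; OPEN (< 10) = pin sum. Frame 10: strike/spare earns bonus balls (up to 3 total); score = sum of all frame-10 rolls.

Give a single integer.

Frame 1: STRIKE. 10 + next two rolls (10+7) = 27. Cumulative: 27
Frame 2: STRIKE. 10 + next two rolls (7+1) = 18. Cumulative: 45
Frame 3: OPEN (7+1=8). Cumulative: 53
Frame 4: OPEN (3+5=8). Cumulative: 61
Frame 5: STRIKE. 10 + next two rolls (1+8) = 19. Cumulative: 80
Frame 6: OPEN (1+8=9). Cumulative: 89
Frame 7: STRIKE. 10 + next two rolls (7+2) = 19. Cumulative: 108
Frame 8: OPEN (7+2=9). Cumulative: 117
Frame 9: OPEN (5+1=6). Cumulative: 123
Frame 10: SPARE. Sum of all frame-10 rolls (7+3+10) = 20. Cumulative: 143

Answer: 143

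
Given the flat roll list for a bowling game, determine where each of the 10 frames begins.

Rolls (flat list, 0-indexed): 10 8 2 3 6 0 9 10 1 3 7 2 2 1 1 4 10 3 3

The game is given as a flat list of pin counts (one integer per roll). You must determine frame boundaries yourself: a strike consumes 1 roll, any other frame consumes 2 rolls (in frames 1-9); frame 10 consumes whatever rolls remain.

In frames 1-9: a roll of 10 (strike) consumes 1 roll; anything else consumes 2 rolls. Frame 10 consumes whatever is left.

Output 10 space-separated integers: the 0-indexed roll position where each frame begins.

Answer: 0 1 3 5 7 8 10 12 14 16

Derivation:
Frame 1 starts at roll index 0: roll=10 (strike), consumes 1 roll
Frame 2 starts at roll index 1: rolls=8,2 (sum=10), consumes 2 rolls
Frame 3 starts at roll index 3: rolls=3,6 (sum=9), consumes 2 rolls
Frame 4 starts at roll index 5: rolls=0,9 (sum=9), consumes 2 rolls
Frame 5 starts at roll index 7: roll=10 (strike), consumes 1 roll
Frame 6 starts at roll index 8: rolls=1,3 (sum=4), consumes 2 rolls
Frame 7 starts at roll index 10: rolls=7,2 (sum=9), consumes 2 rolls
Frame 8 starts at roll index 12: rolls=2,1 (sum=3), consumes 2 rolls
Frame 9 starts at roll index 14: rolls=1,4 (sum=5), consumes 2 rolls
Frame 10 starts at roll index 16: 3 remaining rolls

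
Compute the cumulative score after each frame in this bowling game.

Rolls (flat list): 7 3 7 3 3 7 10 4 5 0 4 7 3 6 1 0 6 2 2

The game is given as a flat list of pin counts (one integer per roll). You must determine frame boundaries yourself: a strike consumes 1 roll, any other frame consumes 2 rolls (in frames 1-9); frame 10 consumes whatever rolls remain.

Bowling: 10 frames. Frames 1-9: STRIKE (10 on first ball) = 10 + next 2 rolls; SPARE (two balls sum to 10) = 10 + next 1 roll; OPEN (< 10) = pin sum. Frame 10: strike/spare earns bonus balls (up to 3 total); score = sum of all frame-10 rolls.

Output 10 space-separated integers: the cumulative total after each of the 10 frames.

Frame 1: SPARE (7+3=10). 10 + next roll (7) = 17. Cumulative: 17
Frame 2: SPARE (7+3=10). 10 + next roll (3) = 13. Cumulative: 30
Frame 3: SPARE (3+7=10). 10 + next roll (10) = 20. Cumulative: 50
Frame 4: STRIKE. 10 + next two rolls (4+5) = 19. Cumulative: 69
Frame 5: OPEN (4+5=9). Cumulative: 78
Frame 6: OPEN (0+4=4). Cumulative: 82
Frame 7: SPARE (7+3=10). 10 + next roll (6) = 16. Cumulative: 98
Frame 8: OPEN (6+1=7). Cumulative: 105
Frame 9: OPEN (0+6=6). Cumulative: 111
Frame 10: OPEN. Sum of all frame-10 rolls (2+2) = 4. Cumulative: 115

Answer: 17 30 50 69 78 82 98 105 111 115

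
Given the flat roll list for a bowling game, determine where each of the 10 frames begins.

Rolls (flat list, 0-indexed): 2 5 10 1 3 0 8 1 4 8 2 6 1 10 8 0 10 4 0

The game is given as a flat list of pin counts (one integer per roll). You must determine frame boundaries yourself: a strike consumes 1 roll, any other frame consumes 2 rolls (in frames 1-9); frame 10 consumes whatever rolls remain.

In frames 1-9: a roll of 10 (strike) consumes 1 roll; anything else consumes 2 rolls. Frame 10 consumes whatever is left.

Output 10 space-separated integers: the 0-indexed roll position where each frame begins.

Answer: 0 2 3 5 7 9 11 13 14 16

Derivation:
Frame 1 starts at roll index 0: rolls=2,5 (sum=7), consumes 2 rolls
Frame 2 starts at roll index 2: roll=10 (strike), consumes 1 roll
Frame 3 starts at roll index 3: rolls=1,3 (sum=4), consumes 2 rolls
Frame 4 starts at roll index 5: rolls=0,8 (sum=8), consumes 2 rolls
Frame 5 starts at roll index 7: rolls=1,4 (sum=5), consumes 2 rolls
Frame 6 starts at roll index 9: rolls=8,2 (sum=10), consumes 2 rolls
Frame 7 starts at roll index 11: rolls=6,1 (sum=7), consumes 2 rolls
Frame 8 starts at roll index 13: roll=10 (strike), consumes 1 roll
Frame 9 starts at roll index 14: rolls=8,0 (sum=8), consumes 2 rolls
Frame 10 starts at roll index 16: 3 remaining rolls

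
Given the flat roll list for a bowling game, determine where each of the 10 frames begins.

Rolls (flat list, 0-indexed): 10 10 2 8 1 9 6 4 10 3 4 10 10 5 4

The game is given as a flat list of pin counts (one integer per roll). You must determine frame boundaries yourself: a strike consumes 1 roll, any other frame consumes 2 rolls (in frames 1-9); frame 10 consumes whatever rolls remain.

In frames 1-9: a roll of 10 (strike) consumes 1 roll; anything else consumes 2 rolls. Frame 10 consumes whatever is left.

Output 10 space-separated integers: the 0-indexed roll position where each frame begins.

Frame 1 starts at roll index 0: roll=10 (strike), consumes 1 roll
Frame 2 starts at roll index 1: roll=10 (strike), consumes 1 roll
Frame 3 starts at roll index 2: rolls=2,8 (sum=10), consumes 2 rolls
Frame 4 starts at roll index 4: rolls=1,9 (sum=10), consumes 2 rolls
Frame 5 starts at roll index 6: rolls=6,4 (sum=10), consumes 2 rolls
Frame 6 starts at roll index 8: roll=10 (strike), consumes 1 roll
Frame 7 starts at roll index 9: rolls=3,4 (sum=7), consumes 2 rolls
Frame 8 starts at roll index 11: roll=10 (strike), consumes 1 roll
Frame 9 starts at roll index 12: roll=10 (strike), consumes 1 roll
Frame 10 starts at roll index 13: 2 remaining rolls

Answer: 0 1 2 4 6 8 9 11 12 13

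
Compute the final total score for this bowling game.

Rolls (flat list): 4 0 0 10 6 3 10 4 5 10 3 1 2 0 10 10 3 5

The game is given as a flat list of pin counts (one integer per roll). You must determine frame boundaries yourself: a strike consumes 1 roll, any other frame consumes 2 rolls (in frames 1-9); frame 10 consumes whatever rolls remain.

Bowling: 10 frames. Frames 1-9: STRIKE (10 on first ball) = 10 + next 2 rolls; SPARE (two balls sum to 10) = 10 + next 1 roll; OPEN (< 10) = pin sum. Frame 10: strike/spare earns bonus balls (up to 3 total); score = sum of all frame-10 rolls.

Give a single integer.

Answer: 118

Derivation:
Frame 1: OPEN (4+0=4). Cumulative: 4
Frame 2: SPARE (0+10=10). 10 + next roll (6) = 16. Cumulative: 20
Frame 3: OPEN (6+3=9). Cumulative: 29
Frame 4: STRIKE. 10 + next two rolls (4+5) = 19. Cumulative: 48
Frame 5: OPEN (4+5=9). Cumulative: 57
Frame 6: STRIKE. 10 + next two rolls (3+1) = 14. Cumulative: 71
Frame 7: OPEN (3+1=4). Cumulative: 75
Frame 8: OPEN (2+0=2). Cumulative: 77
Frame 9: STRIKE. 10 + next two rolls (10+3) = 23. Cumulative: 100
Frame 10: STRIKE. Sum of all frame-10 rolls (10+3+5) = 18. Cumulative: 118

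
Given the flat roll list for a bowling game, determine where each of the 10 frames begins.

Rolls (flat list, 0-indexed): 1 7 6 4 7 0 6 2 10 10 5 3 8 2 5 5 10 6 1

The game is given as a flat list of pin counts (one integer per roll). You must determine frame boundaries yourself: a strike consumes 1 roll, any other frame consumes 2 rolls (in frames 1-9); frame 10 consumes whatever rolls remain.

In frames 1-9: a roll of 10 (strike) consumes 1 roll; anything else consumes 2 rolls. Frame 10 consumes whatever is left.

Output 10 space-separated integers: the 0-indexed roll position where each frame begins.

Frame 1 starts at roll index 0: rolls=1,7 (sum=8), consumes 2 rolls
Frame 2 starts at roll index 2: rolls=6,4 (sum=10), consumes 2 rolls
Frame 3 starts at roll index 4: rolls=7,0 (sum=7), consumes 2 rolls
Frame 4 starts at roll index 6: rolls=6,2 (sum=8), consumes 2 rolls
Frame 5 starts at roll index 8: roll=10 (strike), consumes 1 roll
Frame 6 starts at roll index 9: roll=10 (strike), consumes 1 roll
Frame 7 starts at roll index 10: rolls=5,3 (sum=8), consumes 2 rolls
Frame 8 starts at roll index 12: rolls=8,2 (sum=10), consumes 2 rolls
Frame 9 starts at roll index 14: rolls=5,5 (sum=10), consumes 2 rolls
Frame 10 starts at roll index 16: 3 remaining rolls

Answer: 0 2 4 6 8 9 10 12 14 16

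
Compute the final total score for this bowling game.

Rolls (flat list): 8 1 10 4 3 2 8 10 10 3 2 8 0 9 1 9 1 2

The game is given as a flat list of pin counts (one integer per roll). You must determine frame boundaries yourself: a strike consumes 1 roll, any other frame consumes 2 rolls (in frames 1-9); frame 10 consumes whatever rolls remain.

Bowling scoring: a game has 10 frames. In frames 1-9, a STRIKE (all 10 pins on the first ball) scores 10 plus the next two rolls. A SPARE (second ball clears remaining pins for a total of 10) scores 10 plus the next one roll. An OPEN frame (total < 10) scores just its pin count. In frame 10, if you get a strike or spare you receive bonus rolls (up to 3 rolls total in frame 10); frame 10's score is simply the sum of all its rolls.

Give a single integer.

Frame 1: OPEN (8+1=9). Cumulative: 9
Frame 2: STRIKE. 10 + next two rolls (4+3) = 17. Cumulative: 26
Frame 3: OPEN (4+3=7). Cumulative: 33
Frame 4: SPARE (2+8=10). 10 + next roll (10) = 20. Cumulative: 53
Frame 5: STRIKE. 10 + next two rolls (10+3) = 23. Cumulative: 76
Frame 6: STRIKE. 10 + next two rolls (3+2) = 15. Cumulative: 91
Frame 7: OPEN (3+2=5). Cumulative: 96
Frame 8: OPEN (8+0=8). Cumulative: 104
Frame 9: SPARE (9+1=10). 10 + next roll (9) = 19. Cumulative: 123
Frame 10: SPARE. Sum of all frame-10 rolls (9+1+2) = 12. Cumulative: 135

Answer: 135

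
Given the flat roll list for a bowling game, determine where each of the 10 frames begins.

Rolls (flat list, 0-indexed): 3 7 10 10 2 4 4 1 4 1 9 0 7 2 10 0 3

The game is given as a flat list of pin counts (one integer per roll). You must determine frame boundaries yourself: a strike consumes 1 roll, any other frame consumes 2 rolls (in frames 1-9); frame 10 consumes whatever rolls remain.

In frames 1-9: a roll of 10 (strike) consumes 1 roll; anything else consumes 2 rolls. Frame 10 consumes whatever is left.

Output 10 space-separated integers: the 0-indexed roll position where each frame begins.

Frame 1 starts at roll index 0: rolls=3,7 (sum=10), consumes 2 rolls
Frame 2 starts at roll index 2: roll=10 (strike), consumes 1 roll
Frame 3 starts at roll index 3: roll=10 (strike), consumes 1 roll
Frame 4 starts at roll index 4: rolls=2,4 (sum=6), consumes 2 rolls
Frame 5 starts at roll index 6: rolls=4,1 (sum=5), consumes 2 rolls
Frame 6 starts at roll index 8: rolls=4,1 (sum=5), consumes 2 rolls
Frame 7 starts at roll index 10: rolls=9,0 (sum=9), consumes 2 rolls
Frame 8 starts at roll index 12: rolls=7,2 (sum=9), consumes 2 rolls
Frame 9 starts at roll index 14: roll=10 (strike), consumes 1 roll
Frame 10 starts at roll index 15: 2 remaining rolls

Answer: 0 2 3 4 6 8 10 12 14 15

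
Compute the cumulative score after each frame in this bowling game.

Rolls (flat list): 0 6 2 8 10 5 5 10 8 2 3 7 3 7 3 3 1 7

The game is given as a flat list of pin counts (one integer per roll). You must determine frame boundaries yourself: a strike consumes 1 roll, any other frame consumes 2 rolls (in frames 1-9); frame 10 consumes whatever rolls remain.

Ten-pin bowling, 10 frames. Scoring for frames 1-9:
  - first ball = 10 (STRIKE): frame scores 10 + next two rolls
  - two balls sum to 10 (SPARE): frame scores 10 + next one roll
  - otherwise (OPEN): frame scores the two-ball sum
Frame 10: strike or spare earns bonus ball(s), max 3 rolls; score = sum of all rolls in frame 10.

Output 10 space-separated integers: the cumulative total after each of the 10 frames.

Frame 1: OPEN (0+6=6). Cumulative: 6
Frame 2: SPARE (2+8=10). 10 + next roll (10) = 20. Cumulative: 26
Frame 3: STRIKE. 10 + next two rolls (5+5) = 20. Cumulative: 46
Frame 4: SPARE (5+5=10). 10 + next roll (10) = 20. Cumulative: 66
Frame 5: STRIKE. 10 + next two rolls (8+2) = 20. Cumulative: 86
Frame 6: SPARE (8+2=10). 10 + next roll (3) = 13. Cumulative: 99
Frame 7: SPARE (3+7=10). 10 + next roll (3) = 13. Cumulative: 112
Frame 8: SPARE (3+7=10). 10 + next roll (3) = 13. Cumulative: 125
Frame 9: OPEN (3+3=6). Cumulative: 131
Frame 10: OPEN. Sum of all frame-10 rolls (1+7) = 8. Cumulative: 139

Answer: 6 26 46 66 86 99 112 125 131 139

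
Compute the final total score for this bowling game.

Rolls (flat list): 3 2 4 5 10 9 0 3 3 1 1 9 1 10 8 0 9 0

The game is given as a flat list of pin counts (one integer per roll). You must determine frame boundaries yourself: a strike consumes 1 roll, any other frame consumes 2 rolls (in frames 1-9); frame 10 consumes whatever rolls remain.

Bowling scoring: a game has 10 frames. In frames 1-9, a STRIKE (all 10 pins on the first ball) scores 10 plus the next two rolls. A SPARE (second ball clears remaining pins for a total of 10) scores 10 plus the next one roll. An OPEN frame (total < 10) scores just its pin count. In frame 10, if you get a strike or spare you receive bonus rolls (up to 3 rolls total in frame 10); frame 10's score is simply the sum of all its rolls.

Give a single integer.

Answer: 105

Derivation:
Frame 1: OPEN (3+2=5). Cumulative: 5
Frame 2: OPEN (4+5=9). Cumulative: 14
Frame 3: STRIKE. 10 + next two rolls (9+0) = 19. Cumulative: 33
Frame 4: OPEN (9+0=9). Cumulative: 42
Frame 5: OPEN (3+3=6). Cumulative: 48
Frame 6: OPEN (1+1=2). Cumulative: 50
Frame 7: SPARE (9+1=10). 10 + next roll (10) = 20. Cumulative: 70
Frame 8: STRIKE. 10 + next two rolls (8+0) = 18. Cumulative: 88
Frame 9: OPEN (8+0=8). Cumulative: 96
Frame 10: OPEN. Sum of all frame-10 rolls (9+0) = 9. Cumulative: 105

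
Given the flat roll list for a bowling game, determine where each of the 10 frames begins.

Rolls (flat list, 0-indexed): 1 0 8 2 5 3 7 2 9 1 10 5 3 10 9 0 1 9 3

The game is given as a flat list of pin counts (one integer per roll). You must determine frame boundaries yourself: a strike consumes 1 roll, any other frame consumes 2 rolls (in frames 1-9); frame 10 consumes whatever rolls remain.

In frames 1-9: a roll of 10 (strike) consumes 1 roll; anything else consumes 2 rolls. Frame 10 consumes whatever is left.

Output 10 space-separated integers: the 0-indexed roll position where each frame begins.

Answer: 0 2 4 6 8 10 11 13 14 16

Derivation:
Frame 1 starts at roll index 0: rolls=1,0 (sum=1), consumes 2 rolls
Frame 2 starts at roll index 2: rolls=8,2 (sum=10), consumes 2 rolls
Frame 3 starts at roll index 4: rolls=5,3 (sum=8), consumes 2 rolls
Frame 4 starts at roll index 6: rolls=7,2 (sum=9), consumes 2 rolls
Frame 5 starts at roll index 8: rolls=9,1 (sum=10), consumes 2 rolls
Frame 6 starts at roll index 10: roll=10 (strike), consumes 1 roll
Frame 7 starts at roll index 11: rolls=5,3 (sum=8), consumes 2 rolls
Frame 8 starts at roll index 13: roll=10 (strike), consumes 1 roll
Frame 9 starts at roll index 14: rolls=9,0 (sum=9), consumes 2 rolls
Frame 10 starts at roll index 16: 3 remaining rolls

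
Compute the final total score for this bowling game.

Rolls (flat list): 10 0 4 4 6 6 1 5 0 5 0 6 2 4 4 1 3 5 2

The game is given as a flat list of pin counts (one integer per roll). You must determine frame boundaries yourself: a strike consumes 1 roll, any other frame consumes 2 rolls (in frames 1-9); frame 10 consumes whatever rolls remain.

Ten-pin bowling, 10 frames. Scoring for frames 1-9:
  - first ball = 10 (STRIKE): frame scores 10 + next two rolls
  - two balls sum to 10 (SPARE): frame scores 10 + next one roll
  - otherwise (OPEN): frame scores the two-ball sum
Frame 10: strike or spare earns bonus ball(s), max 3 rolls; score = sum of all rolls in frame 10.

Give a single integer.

Answer: 78

Derivation:
Frame 1: STRIKE. 10 + next two rolls (0+4) = 14. Cumulative: 14
Frame 2: OPEN (0+4=4). Cumulative: 18
Frame 3: SPARE (4+6=10). 10 + next roll (6) = 16. Cumulative: 34
Frame 4: OPEN (6+1=7). Cumulative: 41
Frame 5: OPEN (5+0=5). Cumulative: 46
Frame 6: OPEN (5+0=5). Cumulative: 51
Frame 7: OPEN (6+2=8). Cumulative: 59
Frame 8: OPEN (4+4=8). Cumulative: 67
Frame 9: OPEN (1+3=4). Cumulative: 71
Frame 10: OPEN. Sum of all frame-10 rolls (5+2) = 7. Cumulative: 78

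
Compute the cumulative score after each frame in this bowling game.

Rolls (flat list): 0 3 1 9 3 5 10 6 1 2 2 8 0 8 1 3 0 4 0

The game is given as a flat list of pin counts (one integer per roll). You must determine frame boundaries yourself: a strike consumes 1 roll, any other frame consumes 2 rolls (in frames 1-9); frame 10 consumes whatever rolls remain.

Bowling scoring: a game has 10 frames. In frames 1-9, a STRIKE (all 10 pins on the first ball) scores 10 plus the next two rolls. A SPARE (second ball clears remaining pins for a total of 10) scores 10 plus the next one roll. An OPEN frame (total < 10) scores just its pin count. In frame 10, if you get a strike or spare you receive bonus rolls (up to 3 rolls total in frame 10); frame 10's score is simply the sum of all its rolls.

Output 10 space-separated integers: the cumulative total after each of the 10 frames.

Answer: 3 16 24 41 48 52 60 69 72 76

Derivation:
Frame 1: OPEN (0+3=3). Cumulative: 3
Frame 2: SPARE (1+9=10). 10 + next roll (3) = 13. Cumulative: 16
Frame 3: OPEN (3+5=8). Cumulative: 24
Frame 4: STRIKE. 10 + next two rolls (6+1) = 17. Cumulative: 41
Frame 5: OPEN (6+1=7). Cumulative: 48
Frame 6: OPEN (2+2=4). Cumulative: 52
Frame 7: OPEN (8+0=8). Cumulative: 60
Frame 8: OPEN (8+1=9). Cumulative: 69
Frame 9: OPEN (3+0=3). Cumulative: 72
Frame 10: OPEN. Sum of all frame-10 rolls (4+0) = 4. Cumulative: 76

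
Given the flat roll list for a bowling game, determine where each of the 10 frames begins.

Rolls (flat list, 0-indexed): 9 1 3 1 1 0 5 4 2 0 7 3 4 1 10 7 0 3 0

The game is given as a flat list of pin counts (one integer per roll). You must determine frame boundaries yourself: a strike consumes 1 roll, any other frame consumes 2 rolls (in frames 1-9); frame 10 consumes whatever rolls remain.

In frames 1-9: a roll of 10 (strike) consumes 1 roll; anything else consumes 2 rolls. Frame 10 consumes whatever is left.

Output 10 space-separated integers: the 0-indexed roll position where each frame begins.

Answer: 0 2 4 6 8 10 12 14 15 17

Derivation:
Frame 1 starts at roll index 0: rolls=9,1 (sum=10), consumes 2 rolls
Frame 2 starts at roll index 2: rolls=3,1 (sum=4), consumes 2 rolls
Frame 3 starts at roll index 4: rolls=1,0 (sum=1), consumes 2 rolls
Frame 4 starts at roll index 6: rolls=5,4 (sum=9), consumes 2 rolls
Frame 5 starts at roll index 8: rolls=2,0 (sum=2), consumes 2 rolls
Frame 6 starts at roll index 10: rolls=7,3 (sum=10), consumes 2 rolls
Frame 7 starts at roll index 12: rolls=4,1 (sum=5), consumes 2 rolls
Frame 8 starts at roll index 14: roll=10 (strike), consumes 1 roll
Frame 9 starts at roll index 15: rolls=7,0 (sum=7), consumes 2 rolls
Frame 10 starts at roll index 17: 2 remaining rolls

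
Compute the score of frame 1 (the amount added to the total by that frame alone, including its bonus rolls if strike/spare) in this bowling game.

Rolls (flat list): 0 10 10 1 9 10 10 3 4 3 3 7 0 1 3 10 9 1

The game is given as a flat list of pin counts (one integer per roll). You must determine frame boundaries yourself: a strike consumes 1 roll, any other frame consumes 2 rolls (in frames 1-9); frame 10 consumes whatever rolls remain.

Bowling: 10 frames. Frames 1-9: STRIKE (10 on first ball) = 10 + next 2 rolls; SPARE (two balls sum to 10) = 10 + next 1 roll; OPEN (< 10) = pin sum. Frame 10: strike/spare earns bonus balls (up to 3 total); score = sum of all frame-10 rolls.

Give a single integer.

Frame 1: SPARE (0+10=10). 10 + next roll (10) = 20. Cumulative: 20
Frame 2: STRIKE. 10 + next two rolls (1+9) = 20. Cumulative: 40
Frame 3: SPARE (1+9=10). 10 + next roll (10) = 20. Cumulative: 60

Answer: 20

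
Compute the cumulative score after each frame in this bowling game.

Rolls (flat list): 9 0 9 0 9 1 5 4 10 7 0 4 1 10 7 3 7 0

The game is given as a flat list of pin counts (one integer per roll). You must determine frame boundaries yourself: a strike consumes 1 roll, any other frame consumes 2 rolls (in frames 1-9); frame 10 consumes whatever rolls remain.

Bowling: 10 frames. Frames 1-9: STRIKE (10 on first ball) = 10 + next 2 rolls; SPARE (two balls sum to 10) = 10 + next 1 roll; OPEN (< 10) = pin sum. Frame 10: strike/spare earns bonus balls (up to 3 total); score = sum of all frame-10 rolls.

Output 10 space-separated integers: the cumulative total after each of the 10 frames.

Answer: 9 18 33 42 59 66 71 91 108 115

Derivation:
Frame 1: OPEN (9+0=9). Cumulative: 9
Frame 2: OPEN (9+0=9). Cumulative: 18
Frame 3: SPARE (9+1=10). 10 + next roll (5) = 15. Cumulative: 33
Frame 4: OPEN (5+4=9). Cumulative: 42
Frame 5: STRIKE. 10 + next two rolls (7+0) = 17. Cumulative: 59
Frame 6: OPEN (7+0=7). Cumulative: 66
Frame 7: OPEN (4+1=5). Cumulative: 71
Frame 8: STRIKE. 10 + next two rolls (7+3) = 20. Cumulative: 91
Frame 9: SPARE (7+3=10). 10 + next roll (7) = 17. Cumulative: 108
Frame 10: OPEN. Sum of all frame-10 rolls (7+0) = 7. Cumulative: 115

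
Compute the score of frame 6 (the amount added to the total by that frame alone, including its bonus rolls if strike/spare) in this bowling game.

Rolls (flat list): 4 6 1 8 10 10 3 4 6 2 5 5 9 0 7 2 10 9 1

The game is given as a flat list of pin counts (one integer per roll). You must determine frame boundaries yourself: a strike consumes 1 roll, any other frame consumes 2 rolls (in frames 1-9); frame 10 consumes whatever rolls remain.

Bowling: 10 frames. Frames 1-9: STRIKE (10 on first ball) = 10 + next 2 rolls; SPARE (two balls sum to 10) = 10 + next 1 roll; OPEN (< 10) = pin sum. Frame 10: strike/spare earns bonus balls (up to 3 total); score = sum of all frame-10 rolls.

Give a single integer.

Answer: 8

Derivation:
Frame 1: SPARE (4+6=10). 10 + next roll (1) = 11. Cumulative: 11
Frame 2: OPEN (1+8=9). Cumulative: 20
Frame 3: STRIKE. 10 + next two rolls (10+3) = 23. Cumulative: 43
Frame 4: STRIKE. 10 + next two rolls (3+4) = 17. Cumulative: 60
Frame 5: OPEN (3+4=7). Cumulative: 67
Frame 6: OPEN (6+2=8). Cumulative: 75
Frame 7: SPARE (5+5=10). 10 + next roll (9) = 19. Cumulative: 94
Frame 8: OPEN (9+0=9). Cumulative: 103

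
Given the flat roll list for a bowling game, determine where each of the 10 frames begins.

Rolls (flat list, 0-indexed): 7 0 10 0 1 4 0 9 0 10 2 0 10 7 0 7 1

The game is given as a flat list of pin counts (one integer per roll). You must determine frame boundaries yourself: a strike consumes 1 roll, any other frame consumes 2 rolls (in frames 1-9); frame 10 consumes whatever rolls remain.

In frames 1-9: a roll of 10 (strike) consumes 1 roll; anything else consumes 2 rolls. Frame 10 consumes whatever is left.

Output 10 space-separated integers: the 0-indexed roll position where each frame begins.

Frame 1 starts at roll index 0: rolls=7,0 (sum=7), consumes 2 rolls
Frame 2 starts at roll index 2: roll=10 (strike), consumes 1 roll
Frame 3 starts at roll index 3: rolls=0,1 (sum=1), consumes 2 rolls
Frame 4 starts at roll index 5: rolls=4,0 (sum=4), consumes 2 rolls
Frame 5 starts at roll index 7: rolls=9,0 (sum=9), consumes 2 rolls
Frame 6 starts at roll index 9: roll=10 (strike), consumes 1 roll
Frame 7 starts at roll index 10: rolls=2,0 (sum=2), consumes 2 rolls
Frame 8 starts at roll index 12: roll=10 (strike), consumes 1 roll
Frame 9 starts at roll index 13: rolls=7,0 (sum=7), consumes 2 rolls
Frame 10 starts at roll index 15: 2 remaining rolls

Answer: 0 2 3 5 7 9 10 12 13 15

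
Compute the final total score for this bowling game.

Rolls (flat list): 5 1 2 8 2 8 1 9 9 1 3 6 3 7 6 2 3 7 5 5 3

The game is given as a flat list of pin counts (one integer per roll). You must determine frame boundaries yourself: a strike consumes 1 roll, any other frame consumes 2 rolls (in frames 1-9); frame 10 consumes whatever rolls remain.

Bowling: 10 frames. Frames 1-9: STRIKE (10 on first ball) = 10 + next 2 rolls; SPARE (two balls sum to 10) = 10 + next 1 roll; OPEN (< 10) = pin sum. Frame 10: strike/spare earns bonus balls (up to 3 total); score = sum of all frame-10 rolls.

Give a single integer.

Answer: 122

Derivation:
Frame 1: OPEN (5+1=6). Cumulative: 6
Frame 2: SPARE (2+8=10). 10 + next roll (2) = 12. Cumulative: 18
Frame 3: SPARE (2+8=10). 10 + next roll (1) = 11. Cumulative: 29
Frame 4: SPARE (1+9=10). 10 + next roll (9) = 19. Cumulative: 48
Frame 5: SPARE (9+1=10). 10 + next roll (3) = 13. Cumulative: 61
Frame 6: OPEN (3+6=9). Cumulative: 70
Frame 7: SPARE (3+7=10). 10 + next roll (6) = 16. Cumulative: 86
Frame 8: OPEN (6+2=8). Cumulative: 94
Frame 9: SPARE (3+7=10). 10 + next roll (5) = 15. Cumulative: 109
Frame 10: SPARE. Sum of all frame-10 rolls (5+5+3) = 13. Cumulative: 122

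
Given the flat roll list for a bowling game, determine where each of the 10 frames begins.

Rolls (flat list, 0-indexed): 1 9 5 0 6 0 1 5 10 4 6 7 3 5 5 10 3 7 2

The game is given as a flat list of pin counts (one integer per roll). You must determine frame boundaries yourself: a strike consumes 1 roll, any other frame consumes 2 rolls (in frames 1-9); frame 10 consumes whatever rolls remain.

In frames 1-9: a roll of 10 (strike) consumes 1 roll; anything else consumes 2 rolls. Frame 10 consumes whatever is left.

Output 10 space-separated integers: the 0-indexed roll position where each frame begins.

Answer: 0 2 4 6 8 9 11 13 15 16

Derivation:
Frame 1 starts at roll index 0: rolls=1,9 (sum=10), consumes 2 rolls
Frame 2 starts at roll index 2: rolls=5,0 (sum=5), consumes 2 rolls
Frame 3 starts at roll index 4: rolls=6,0 (sum=6), consumes 2 rolls
Frame 4 starts at roll index 6: rolls=1,5 (sum=6), consumes 2 rolls
Frame 5 starts at roll index 8: roll=10 (strike), consumes 1 roll
Frame 6 starts at roll index 9: rolls=4,6 (sum=10), consumes 2 rolls
Frame 7 starts at roll index 11: rolls=7,3 (sum=10), consumes 2 rolls
Frame 8 starts at roll index 13: rolls=5,5 (sum=10), consumes 2 rolls
Frame 9 starts at roll index 15: roll=10 (strike), consumes 1 roll
Frame 10 starts at roll index 16: 3 remaining rolls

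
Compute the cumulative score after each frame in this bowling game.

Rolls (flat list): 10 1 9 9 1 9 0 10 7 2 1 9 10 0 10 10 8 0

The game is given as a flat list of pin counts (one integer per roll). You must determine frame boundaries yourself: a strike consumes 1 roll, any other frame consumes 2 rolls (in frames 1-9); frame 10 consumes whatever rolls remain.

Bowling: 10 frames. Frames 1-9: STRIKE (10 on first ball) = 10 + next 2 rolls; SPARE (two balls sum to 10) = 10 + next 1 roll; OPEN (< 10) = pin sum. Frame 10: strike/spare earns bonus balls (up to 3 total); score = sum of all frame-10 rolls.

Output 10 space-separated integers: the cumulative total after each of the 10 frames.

Answer: 20 39 58 67 86 95 115 135 155 173

Derivation:
Frame 1: STRIKE. 10 + next two rolls (1+9) = 20. Cumulative: 20
Frame 2: SPARE (1+9=10). 10 + next roll (9) = 19. Cumulative: 39
Frame 3: SPARE (9+1=10). 10 + next roll (9) = 19. Cumulative: 58
Frame 4: OPEN (9+0=9). Cumulative: 67
Frame 5: STRIKE. 10 + next two rolls (7+2) = 19. Cumulative: 86
Frame 6: OPEN (7+2=9). Cumulative: 95
Frame 7: SPARE (1+9=10). 10 + next roll (10) = 20. Cumulative: 115
Frame 8: STRIKE. 10 + next two rolls (0+10) = 20. Cumulative: 135
Frame 9: SPARE (0+10=10). 10 + next roll (10) = 20. Cumulative: 155
Frame 10: STRIKE. Sum of all frame-10 rolls (10+8+0) = 18. Cumulative: 173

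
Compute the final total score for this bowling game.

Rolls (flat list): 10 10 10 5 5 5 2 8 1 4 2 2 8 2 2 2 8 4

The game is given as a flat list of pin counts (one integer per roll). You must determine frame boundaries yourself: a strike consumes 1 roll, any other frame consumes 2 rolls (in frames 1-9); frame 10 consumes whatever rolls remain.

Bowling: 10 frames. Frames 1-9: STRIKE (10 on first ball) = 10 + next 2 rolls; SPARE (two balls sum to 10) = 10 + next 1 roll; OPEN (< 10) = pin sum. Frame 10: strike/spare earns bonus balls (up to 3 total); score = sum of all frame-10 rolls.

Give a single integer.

Answer: 142

Derivation:
Frame 1: STRIKE. 10 + next two rolls (10+10) = 30. Cumulative: 30
Frame 2: STRIKE. 10 + next two rolls (10+5) = 25. Cumulative: 55
Frame 3: STRIKE. 10 + next two rolls (5+5) = 20. Cumulative: 75
Frame 4: SPARE (5+5=10). 10 + next roll (5) = 15. Cumulative: 90
Frame 5: OPEN (5+2=7). Cumulative: 97
Frame 6: OPEN (8+1=9). Cumulative: 106
Frame 7: OPEN (4+2=6). Cumulative: 112
Frame 8: SPARE (2+8=10). 10 + next roll (2) = 12. Cumulative: 124
Frame 9: OPEN (2+2=4). Cumulative: 128
Frame 10: SPARE. Sum of all frame-10 rolls (2+8+4) = 14. Cumulative: 142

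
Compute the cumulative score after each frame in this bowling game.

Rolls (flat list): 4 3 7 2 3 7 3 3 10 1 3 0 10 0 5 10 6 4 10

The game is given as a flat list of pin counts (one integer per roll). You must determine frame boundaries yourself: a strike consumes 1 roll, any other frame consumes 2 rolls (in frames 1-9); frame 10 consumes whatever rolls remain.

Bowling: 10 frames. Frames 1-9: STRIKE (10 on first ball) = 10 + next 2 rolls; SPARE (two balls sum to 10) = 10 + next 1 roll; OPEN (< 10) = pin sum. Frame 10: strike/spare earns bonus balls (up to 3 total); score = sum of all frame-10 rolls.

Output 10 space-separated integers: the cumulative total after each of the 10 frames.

Answer: 7 16 29 35 49 53 63 68 88 108

Derivation:
Frame 1: OPEN (4+3=7). Cumulative: 7
Frame 2: OPEN (7+2=9). Cumulative: 16
Frame 3: SPARE (3+7=10). 10 + next roll (3) = 13. Cumulative: 29
Frame 4: OPEN (3+3=6). Cumulative: 35
Frame 5: STRIKE. 10 + next two rolls (1+3) = 14. Cumulative: 49
Frame 6: OPEN (1+3=4). Cumulative: 53
Frame 7: SPARE (0+10=10). 10 + next roll (0) = 10. Cumulative: 63
Frame 8: OPEN (0+5=5). Cumulative: 68
Frame 9: STRIKE. 10 + next two rolls (6+4) = 20. Cumulative: 88
Frame 10: SPARE. Sum of all frame-10 rolls (6+4+10) = 20. Cumulative: 108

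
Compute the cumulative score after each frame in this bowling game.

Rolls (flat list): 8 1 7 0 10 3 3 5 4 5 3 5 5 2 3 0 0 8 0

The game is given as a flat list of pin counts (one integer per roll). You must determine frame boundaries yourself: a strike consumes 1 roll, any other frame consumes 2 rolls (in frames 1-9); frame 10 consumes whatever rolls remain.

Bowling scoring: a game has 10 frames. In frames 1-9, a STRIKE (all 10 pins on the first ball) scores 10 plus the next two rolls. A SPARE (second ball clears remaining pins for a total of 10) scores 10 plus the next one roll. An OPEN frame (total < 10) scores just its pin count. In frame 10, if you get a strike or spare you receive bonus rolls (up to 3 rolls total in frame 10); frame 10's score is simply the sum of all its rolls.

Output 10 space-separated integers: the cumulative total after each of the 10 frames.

Frame 1: OPEN (8+1=9). Cumulative: 9
Frame 2: OPEN (7+0=7). Cumulative: 16
Frame 3: STRIKE. 10 + next two rolls (3+3) = 16. Cumulative: 32
Frame 4: OPEN (3+3=6). Cumulative: 38
Frame 5: OPEN (5+4=9). Cumulative: 47
Frame 6: OPEN (5+3=8). Cumulative: 55
Frame 7: SPARE (5+5=10). 10 + next roll (2) = 12. Cumulative: 67
Frame 8: OPEN (2+3=5). Cumulative: 72
Frame 9: OPEN (0+0=0). Cumulative: 72
Frame 10: OPEN. Sum of all frame-10 rolls (8+0) = 8. Cumulative: 80

Answer: 9 16 32 38 47 55 67 72 72 80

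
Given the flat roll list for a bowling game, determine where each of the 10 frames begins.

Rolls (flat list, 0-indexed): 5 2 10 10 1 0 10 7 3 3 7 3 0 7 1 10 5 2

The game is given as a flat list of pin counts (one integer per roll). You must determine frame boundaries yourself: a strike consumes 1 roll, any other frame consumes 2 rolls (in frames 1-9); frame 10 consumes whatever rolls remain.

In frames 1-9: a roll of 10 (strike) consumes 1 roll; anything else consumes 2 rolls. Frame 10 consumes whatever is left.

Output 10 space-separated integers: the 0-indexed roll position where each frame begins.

Answer: 0 2 3 4 6 7 9 11 13 15

Derivation:
Frame 1 starts at roll index 0: rolls=5,2 (sum=7), consumes 2 rolls
Frame 2 starts at roll index 2: roll=10 (strike), consumes 1 roll
Frame 3 starts at roll index 3: roll=10 (strike), consumes 1 roll
Frame 4 starts at roll index 4: rolls=1,0 (sum=1), consumes 2 rolls
Frame 5 starts at roll index 6: roll=10 (strike), consumes 1 roll
Frame 6 starts at roll index 7: rolls=7,3 (sum=10), consumes 2 rolls
Frame 7 starts at roll index 9: rolls=3,7 (sum=10), consumes 2 rolls
Frame 8 starts at roll index 11: rolls=3,0 (sum=3), consumes 2 rolls
Frame 9 starts at roll index 13: rolls=7,1 (sum=8), consumes 2 rolls
Frame 10 starts at roll index 15: 3 remaining rolls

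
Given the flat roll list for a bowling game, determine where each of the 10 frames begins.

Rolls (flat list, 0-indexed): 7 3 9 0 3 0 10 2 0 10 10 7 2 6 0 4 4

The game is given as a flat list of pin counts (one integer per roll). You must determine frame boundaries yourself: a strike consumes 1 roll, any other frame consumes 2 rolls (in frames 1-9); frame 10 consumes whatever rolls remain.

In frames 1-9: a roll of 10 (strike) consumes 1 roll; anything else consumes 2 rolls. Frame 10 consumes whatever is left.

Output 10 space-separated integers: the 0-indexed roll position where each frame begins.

Frame 1 starts at roll index 0: rolls=7,3 (sum=10), consumes 2 rolls
Frame 2 starts at roll index 2: rolls=9,0 (sum=9), consumes 2 rolls
Frame 3 starts at roll index 4: rolls=3,0 (sum=3), consumes 2 rolls
Frame 4 starts at roll index 6: roll=10 (strike), consumes 1 roll
Frame 5 starts at roll index 7: rolls=2,0 (sum=2), consumes 2 rolls
Frame 6 starts at roll index 9: roll=10 (strike), consumes 1 roll
Frame 7 starts at roll index 10: roll=10 (strike), consumes 1 roll
Frame 8 starts at roll index 11: rolls=7,2 (sum=9), consumes 2 rolls
Frame 9 starts at roll index 13: rolls=6,0 (sum=6), consumes 2 rolls
Frame 10 starts at roll index 15: 2 remaining rolls

Answer: 0 2 4 6 7 9 10 11 13 15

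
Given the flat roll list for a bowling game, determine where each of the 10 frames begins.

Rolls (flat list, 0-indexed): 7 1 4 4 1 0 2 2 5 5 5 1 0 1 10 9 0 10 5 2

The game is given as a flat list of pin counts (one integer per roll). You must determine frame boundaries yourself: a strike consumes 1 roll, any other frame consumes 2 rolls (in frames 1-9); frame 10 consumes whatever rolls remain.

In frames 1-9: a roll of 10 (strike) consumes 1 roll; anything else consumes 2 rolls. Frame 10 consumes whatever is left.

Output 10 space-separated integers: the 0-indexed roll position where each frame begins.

Frame 1 starts at roll index 0: rolls=7,1 (sum=8), consumes 2 rolls
Frame 2 starts at roll index 2: rolls=4,4 (sum=8), consumes 2 rolls
Frame 3 starts at roll index 4: rolls=1,0 (sum=1), consumes 2 rolls
Frame 4 starts at roll index 6: rolls=2,2 (sum=4), consumes 2 rolls
Frame 5 starts at roll index 8: rolls=5,5 (sum=10), consumes 2 rolls
Frame 6 starts at roll index 10: rolls=5,1 (sum=6), consumes 2 rolls
Frame 7 starts at roll index 12: rolls=0,1 (sum=1), consumes 2 rolls
Frame 8 starts at roll index 14: roll=10 (strike), consumes 1 roll
Frame 9 starts at roll index 15: rolls=9,0 (sum=9), consumes 2 rolls
Frame 10 starts at roll index 17: 3 remaining rolls

Answer: 0 2 4 6 8 10 12 14 15 17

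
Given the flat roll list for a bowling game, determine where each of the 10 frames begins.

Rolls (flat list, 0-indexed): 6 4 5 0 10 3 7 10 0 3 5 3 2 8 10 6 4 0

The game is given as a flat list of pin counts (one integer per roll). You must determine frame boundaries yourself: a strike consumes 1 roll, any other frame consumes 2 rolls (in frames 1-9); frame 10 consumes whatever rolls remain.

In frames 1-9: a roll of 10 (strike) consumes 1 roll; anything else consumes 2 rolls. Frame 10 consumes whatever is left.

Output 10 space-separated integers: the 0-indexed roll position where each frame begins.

Answer: 0 2 4 5 7 8 10 12 14 15

Derivation:
Frame 1 starts at roll index 0: rolls=6,4 (sum=10), consumes 2 rolls
Frame 2 starts at roll index 2: rolls=5,0 (sum=5), consumes 2 rolls
Frame 3 starts at roll index 4: roll=10 (strike), consumes 1 roll
Frame 4 starts at roll index 5: rolls=3,7 (sum=10), consumes 2 rolls
Frame 5 starts at roll index 7: roll=10 (strike), consumes 1 roll
Frame 6 starts at roll index 8: rolls=0,3 (sum=3), consumes 2 rolls
Frame 7 starts at roll index 10: rolls=5,3 (sum=8), consumes 2 rolls
Frame 8 starts at roll index 12: rolls=2,8 (sum=10), consumes 2 rolls
Frame 9 starts at roll index 14: roll=10 (strike), consumes 1 roll
Frame 10 starts at roll index 15: 3 remaining rolls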